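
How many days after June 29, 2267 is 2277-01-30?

Jun 29, 2267 → Jun 29, 2268: 366 days (Feb 29, 2268 is in that span).
Jun 29, 2268 → Jun 29, 2269: 365 days.
Jun 29, 2269 → Jun 29, 2270: 365 days.
Jun 29, 2270 → Jun 29, 2271: 365 days.
Jun 29, 2271 → Jun 29, 2272: 366 days (Feb 29, 2272 is in that span).
Jun 29, 2272 → Jun 29, 2273: 365 days.
Jun 29, 2273 → Jun 29, 2274: 365 days.
Jun 29, 2274 → Jun 29, 2275: 365 days.
Jun 29, 2275 → Jun 29, 2276: 366 days (Feb 29, 2276 is in that span).
Jun 29, 2276 → Jul 29, 2276: 30 days (June has 30).
Jul 29, 2276 → Aug 29, 2276: 31 days (July has 31).
Aug 29, 2276 → Sep 29, 2276: 31 days (August has 31).
Sep 29, 2276 → Oct 29, 2276: 30 days (September has 30).
Oct 29, 2276 → Nov 29, 2276: 31 days (October has 31).
Nov 29, 2276 → Dec 29, 2276: 30 days (November has 30).
Dec 29, 2276 → Jan 29, 2277: 31 days (December has 31).
Jan 29, 2277 → Jan 30, 2277: 1 days.
Total: 3503 days.

3503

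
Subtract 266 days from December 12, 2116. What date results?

March 21, 2116

−12 → Nov 30, 2116 (end of Nov, 30 days; 254 left).
−30 → Oct 31, 2116 (end of Oct, 31 days; 224 left).
−31 → Sep 30, 2116 (end of Sep, 30 days; 193 left).
−30 → Aug 31, 2116 (end of Aug, 31 days; 163 left).
−31 → Jul 31, 2116 (end of Jul, 31 days; 132 left).
−31 → Jun 30, 2116 (end of Jun, 30 days; 101 left).
−30 → May 31, 2116 (end of May, 31 days; 71 left).
−31 → Apr 30, 2116 (end of Apr, 30 days; 40 left).
−30 → Mar 31, 2116 (end of Mar, 31 days; 10 left).
−10 → Mar 21, 2116.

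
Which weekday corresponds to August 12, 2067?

Friday

Doomsday rule: the anchor day for the 2000s is Tuesday. For year 67: 67÷12 = 5 r 7, and 7÷4 = 1, so 5+7+1 = 13.
Tuesday + 13 ≡ Monday — that's 2067's doomsday.
In August the doomsday date is Aug 8.
Aug 12 is 4 days after Aug 8; 4 mod 7 = 4, so Monday + 4 = Friday.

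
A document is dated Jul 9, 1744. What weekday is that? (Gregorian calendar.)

Doomsday rule: the anchor day for the 1700s is Sunday. For year 44: 44÷12 = 3 r 8, and 8÷4 = 2, so 3+8+2 = 13.
Sunday + 13 ≡ Saturday — that's 1744's doomsday.
In July the doomsday date is Jul 11.
Jul 9 is 2 days before Jul 11; 2 mod 7 = 2, so Saturday − 2 = Thursday.

Thursday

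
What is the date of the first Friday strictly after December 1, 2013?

Dec 1, 2013 is a Sunday.
From Sunday to the next Friday is 5 days.
Dec 1, 2013 + 5 = Dec 6, 2013.

December 6, 2013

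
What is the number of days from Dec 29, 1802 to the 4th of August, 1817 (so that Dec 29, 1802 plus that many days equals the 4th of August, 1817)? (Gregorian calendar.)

Dec 29, 1802 → Dec 29, 1803: 365 days.
Dec 29, 1803 → Dec 29, 1804: 366 days (Feb 29, 1804 is in that span).
Dec 29, 1804 → Dec 29, 1805: 365 days.
Dec 29, 1805 → Dec 29, 1806: 365 days.
Dec 29, 1806 → Dec 29, 1807: 365 days.
Dec 29, 1807 → Dec 29, 1808: 366 days (Feb 29, 1808 is in that span).
Dec 29, 1808 → Dec 29, 1809: 365 days.
Dec 29, 1809 → Dec 29, 1810: 365 days.
Dec 29, 1810 → Dec 29, 1811: 365 days.
Dec 29, 1811 → Dec 29, 1812: 366 days (Feb 29, 1812 is in that span).
Dec 29, 1812 → Dec 29, 1813: 365 days.
Dec 29, 1813 → Dec 29, 1814: 365 days.
Dec 29, 1814 → Dec 29, 1815: 365 days.
Dec 29, 1815 → Dec 29, 1816: 366 days (Feb 29, 1816 is in that span).
Dec 29, 1816 → Jan 29, 1817: 31 days (December has 31).
Jan 29, 1817 → Feb 28, 1817: 30 days (January has 31).
Feb 28, 1817 → Mar 28, 1817: 28 days (February has 28).
Mar 28, 1817 → Apr 28, 1817: 31 days (March has 31).
Apr 28, 1817 → May 28, 1817: 30 days (April has 30).
May 28, 1817 → Jun 28, 1817: 31 days (May has 31).
Jun 28, 1817 → Jul 28, 1817: 30 days (June has 30).
Jul 28, 1817 → Aug 4, 1817: 7 days.
Total: 5332 days.

5332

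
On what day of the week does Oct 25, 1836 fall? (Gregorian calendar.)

Tuesday

Doomsday rule: the anchor day for the 1800s is Friday. For year 36: 36÷12 = 3 r 0, and 0÷4 = 0, so 3+0+0 = 3.
Friday + 3 ≡ Monday — that's 1836's doomsday.
In October the doomsday date is Oct 10.
Oct 25 is 15 days after Oct 10; 15 mod 7 = 1, so Monday + 1 = Tuesday.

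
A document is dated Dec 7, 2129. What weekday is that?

Wednesday

Doomsday rule: the anchor day for the 2100s is Sunday. For year 29: 29÷12 = 2 r 5, and 5÷4 = 1, so 2+5+1 = 8.
Sunday + 8 ≡ Monday — that's 2129's doomsday.
In December the doomsday date is Dec 12.
Dec 7 is 5 days before Dec 12; 5 mod 7 = 5, so Monday − 5 = Wednesday.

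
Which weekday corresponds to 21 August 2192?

Tuesday

January 1, 2192 is a Sunday.
Jan 1, 2192 → Feb 1, 2192: 31 days (January has 31).
Feb 1, 2192 → Mar 1, 2192: 29 days (February has 29).
Mar 1, 2192 → Apr 1, 2192: 31 days (March has 31).
Apr 1, 2192 → May 1, 2192: 30 days (April has 30).
May 1, 2192 → Jun 1, 2192: 31 days (May has 31).
Jun 1, 2192 → Jul 1, 2192: 30 days (June has 30).
Jul 1, 2192 → Aug 1, 2192: 31 days (July has 31).
Aug 1, 2192 → Aug 21, 2192: 20 days.
Total: 233 days.
233 mod 7 = 2, so Sunday + 2 = Tuesday.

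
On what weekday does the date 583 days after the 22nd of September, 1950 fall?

Sunday

First find the weekday of Sep 22, 1950. Doomsday rule: the anchor day for the 1900s is Wednesday. For year 50: 50÷12 = 4 r 2, and 2÷4 = 0, so 4+2+0 = 6.
Wednesday + 6 ≡ Tuesday — that's 1950's doomsday.
In September the doomsday date is Sep 5.
Sep 22 is 17 days after Sep 5; 17 mod 7 = 3, so Tuesday + 3 = Friday.
583 mod 7 = 2, so 583 days after a Friday is Friday + 2 = Sunday.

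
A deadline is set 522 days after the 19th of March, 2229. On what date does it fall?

August 23, 2230

+365 (one year) → Mar 19, 2230 (157 left).
Mar has 31 days: +13 → Apr 1, 2230 (144 left).
Apr has 30 days: +30 → May 1, 2230 (114 left).
May has 31 days: +31 → Jun 1, 2230 (83 left).
Jun has 30 days: +30 → Jul 1, 2230 (53 left).
Jul has 31 days: +31 → Aug 1, 2230 (22 left).
+22 → Aug 23, 2230.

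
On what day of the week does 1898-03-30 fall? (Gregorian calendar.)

Wednesday

Doomsday rule: the anchor day for the 1800s is Friday. For year 98: 98÷12 = 8 r 2, and 2÷4 = 0, so 8+2+0 = 10.
Friday + 10 ≡ Monday — that's 1898's doomsday.
In March the doomsday date is Mar 14.
Mar 30 is 16 days after Mar 14; 16 mod 7 = 2, so Monday + 2 = Wednesday.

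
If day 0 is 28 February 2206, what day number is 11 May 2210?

1533

Feb 28, 2206 → Feb 28, 2207: 365 days.
Feb 28, 2207 → Feb 28, 2208: 365 days.
Feb 28, 2208 → Feb 28, 2209: 366 days (Feb 29, 2208 is in that span).
Feb 28, 2209 → Feb 28, 2210: 365 days.
Feb 28, 2210 → Mar 28, 2210: 28 days (February has 28).
Mar 28, 2210 → Apr 28, 2210: 31 days (March has 31).
Apr 28, 2210 → May 11, 2210: 13 days.
Total: 1533 days.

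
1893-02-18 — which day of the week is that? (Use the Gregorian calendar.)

Doomsday rule: the anchor day for the 1800s is Friday. For year 93: 93÷12 = 7 r 9, and 9÷4 = 2, so 7+9+2 = 18.
Friday + 18 ≡ Tuesday — that's 1893's doomsday.
In February the doomsday date is Feb 28 (1893 is not a leap year).
Feb 18 is 10 days before Feb 28; 10 mod 7 = 3, so Tuesday − 3 = Saturday.

Saturday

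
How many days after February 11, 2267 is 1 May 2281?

Feb 11, 2267 → Feb 11, 2268: 365 days.
Feb 11, 2268 → Feb 11, 2269: 366 days (Feb 29, 2268 is in that span).
Feb 11, 2269 → Feb 11, 2270: 365 days.
Feb 11, 2270 → Feb 11, 2271: 365 days.
Feb 11, 2271 → Feb 11, 2272: 365 days.
Feb 11, 2272 → Feb 11, 2273: 366 days (Feb 29, 2272 is in that span).
Feb 11, 2273 → Feb 11, 2274: 365 days.
Feb 11, 2274 → Feb 11, 2275: 365 days.
Feb 11, 2275 → Feb 11, 2276: 365 days.
Feb 11, 2276 → Feb 11, 2277: 366 days (Feb 29, 2276 is in that span).
Feb 11, 2277 → Feb 11, 2278: 365 days.
Feb 11, 2278 → Feb 11, 2279: 365 days.
Feb 11, 2279 → Feb 11, 2280: 365 days.
Feb 11, 2280 → Feb 11, 2281: 366 days (Feb 29, 2280 is in that span).
Feb 11, 2281 → Mar 11, 2281: 28 days (February has 28).
Mar 11, 2281 → Apr 11, 2281: 31 days (March has 31).
Apr 11, 2281 → May 1, 2281: 20 days.
Total: 5193 days.

5193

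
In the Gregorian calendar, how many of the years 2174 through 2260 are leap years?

21

Multiples of 4 in [2174,2260]: 22.
Of those, multiples of 100: 1 (not leap unless ÷400).
Multiples of 400: 0.
Leap years = 22 − 1 + 0 = 21.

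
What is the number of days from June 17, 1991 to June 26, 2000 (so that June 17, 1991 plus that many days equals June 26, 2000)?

3297

Jun 17, 1991 → Jun 17, 1992: 366 days (Feb 29, 1992 is in that span).
Jun 17, 1992 → Jun 17, 1993: 365 days.
Jun 17, 1993 → Jun 17, 1994: 365 days.
Jun 17, 1994 → Jun 17, 1995: 365 days.
Jun 17, 1995 → Jun 17, 1996: 366 days (Feb 29, 1996 is in that span).
Jun 17, 1996 → Jun 17, 1997: 365 days.
Jun 17, 1997 → Jun 17, 1998: 365 days.
Jun 17, 1998 → Jun 17, 1999: 365 days.
Jun 17, 1999 → Jul 17, 1999: 30 days (June has 30).
Jul 17, 1999 → Aug 17, 1999: 31 days (July has 31).
Aug 17, 1999 → Sep 17, 1999: 31 days (August has 31).
Sep 17, 1999 → Oct 17, 1999: 30 days (September has 30).
Oct 17, 1999 → Nov 17, 1999: 31 days (October has 31).
Nov 17, 1999 → Dec 17, 1999: 30 days (November has 30).
Dec 17, 1999 → Jan 17, 2000: 31 days (December has 31).
Jan 17, 2000 → Feb 17, 2000: 31 days (January has 31).
Feb 17, 2000 → Mar 17, 2000: 29 days (February has 29).
Mar 17, 2000 → Apr 17, 2000: 31 days (March has 31).
Apr 17, 2000 → May 17, 2000: 30 days (April has 30).
May 17, 2000 → Jun 17, 2000: 31 days (May has 31).
Jun 17, 2000 → Jun 26, 2000: 9 days.
Total: 3297 days.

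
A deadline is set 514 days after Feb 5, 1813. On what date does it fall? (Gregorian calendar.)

July 4, 1814

+365 (one year) → Feb 5, 1814 (149 left).
Feb has 28 days: +24 → Mar 1, 1814 (125 left).
Mar has 31 days: +31 → Apr 1, 1814 (94 left).
Apr has 30 days: +30 → May 1, 1814 (64 left).
May has 31 days: +31 → Jun 1, 1814 (33 left).
Jun has 30 days: +30 → Jul 1, 1814 (3 left).
+3 → Jul 4, 1814.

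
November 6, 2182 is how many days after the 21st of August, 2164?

6651

Aug 21, 2164 → Aug 21, 2165: 365 days.
Aug 21, 2165 → Aug 21, 2166: 365 days.
Aug 21, 2166 → Aug 21, 2167: 365 days.
Aug 21, 2167 → Aug 21, 2168: 366 days (Feb 29, 2168 is in that span).
Aug 21, 2168 → Aug 21, 2169: 365 days.
Aug 21, 2169 → Aug 21, 2170: 365 days.
Aug 21, 2170 → Aug 21, 2171: 365 days.
Aug 21, 2171 → Aug 21, 2172: 366 days (Feb 29, 2172 is in that span).
Aug 21, 2172 → Aug 21, 2173: 365 days.
Aug 21, 2173 → Aug 21, 2174: 365 days.
Aug 21, 2174 → Aug 21, 2175: 365 days.
Aug 21, 2175 → Aug 21, 2176: 366 days (Feb 29, 2176 is in that span).
Aug 21, 2176 → Aug 21, 2177: 365 days.
Aug 21, 2177 → Aug 21, 2178: 365 days.
Aug 21, 2178 → Aug 21, 2179: 365 days.
Aug 21, 2179 → Aug 21, 2180: 366 days (Feb 29, 2180 is in that span).
Aug 21, 2180 → Aug 21, 2181: 365 days.
Aug 21, 2181 → Aug 21, 2182: 365 days.
Aug 21, 2182 → Sep 21, 2182: 31 days (August has 31).
Sep 21, 2182 → Oct 21, 2182: 30 days (September has 30).
Oct 21, 2182 → Nov 6, 2182: 16 days.
Total: 6651 days.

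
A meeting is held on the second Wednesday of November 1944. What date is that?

November 8, 1944

November 1, 1944 is a Wednesday.
The first Wednesday is therefore November 1 (same day).
The second Wednesday is 1 + 1×7 = November 8.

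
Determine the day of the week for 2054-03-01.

Doomsday rule: the anchor day for the 2000s is Tuesday. For year 54: 54÷12 = 4 r 6, and 6÷4 = 1, so 4+6+1 = 11.
Tuesday + 11 ≡ Saturday — that's 2054's doomsday.
In March the doomsday date is Mar 14.
Mar 1 is 13 days before Mar 14; 13 mod 7 = 6, so Saturday − 6 = Sunday.

Sunday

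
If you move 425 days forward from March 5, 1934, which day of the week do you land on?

First find the weekday of Mar 5, 1934. Doomsday rule: the anchor day for the 1900s is Wednesday. For year 34: 34÷12 = 2 r 10, and 10÷4 = 2, so 2+10+2 = 14.
Wednesday + 14 ≡ Wednesday — that's 1934's doomsday.
In March the doomsday date is Mar 14.
Mar 5 is 9 days before Mar 14; 9 mod 7 = 2, so Wednesday − 2 = Monday.
425 mod 7 = 5, so 425 days after a Monday is Monday + 5 = Saturday.

Saturday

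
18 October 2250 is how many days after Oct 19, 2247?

1095

Oct 19, 2247 → Oct 19, 2248: 366 days (Feb 29, 2248 is in that span).
Oct 19, 2248 → Oct 19, 2249: 365 days.
Oct 19, 2249 → Nov 19, 2249: 31 days (October has 31).
Nov 19, 2249 → Dec 19, 2249: 30 days (November has 30).
Dec 19, 2249 → Jan 19, 2250: 31 days (December has 31).
Jan 19, 2250 → Feb 19, 2250: 31 days (January has 31).
Feb 19, 2250 → Mar 19, 2250: 28 days (February has 28).
Mar 19, 2250 → Apr 19, 2250: 31 days (March has 31).
Apr 19, 2250 → May 19, 2250: 30 days (April has 30).
May 19, 2250 → Jun 19, 2250: 31 days (May has 31).
Jun 19, 2250 → Jul 19, 2250: 30 days (June has 30).
Jul 19, 2250 → Aug 19, 2250: 31 days (July has 31).
Aug 19, 2250 → Sep 19, 2250: 31 days (August has 31).
Sep 19, 2250 → Oct 18, 2250: 29 days.
Total: 1095 days.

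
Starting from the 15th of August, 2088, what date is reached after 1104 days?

+365 (one year) → Aug 15, 2089 (739 left).
+365 (one year) → Aug 15, 2090 (374 left).
Aug has 31 days: +17 → Sep 1, 2090 (357 left).
Sep has 30 days: +30 → Oct 1, 2090 (327 left).
Oct has 31 days: +31 → Nov 1, 2090 (296 left).
Nov has 30 days: +30 → Dec 1, 2090 (266 left).
Dec has 31 days: +31 → Jan 1, 2091 (235 left).
Jan has 31 days: +31 → Feb 1, 2091 (204 left).
Feb has 28 days: +28 → Mar 1, 2091 (176 left).
Mar has 31 days: +31 → Apr 1, 2091 (145 left).
Apr has 30 days: +30 → May 1, 2091 (115 left).
May has 31 days: +31 → Jun 1, 2091 (84 left).
Jun has 30 days: +30 → Jul 1, 2091 (54 left).
Jul has 31 days: +31 → Aug 1, 2091 (23 left).
+23 → Aug 24, 2091.

August 24, 2091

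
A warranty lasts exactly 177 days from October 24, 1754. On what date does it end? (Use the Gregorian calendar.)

April 19, 1755

Oct has 31 days: +8 → Nov 1, 1754 (169 left).
Nov has 30 days: +30 → Dec 1, 1754 (139 left).
Dec has 31 days: +31 → Jan 1, 1755 (108 left).
Jan has 31 days: +31 → Feb 1, 1755 (77 left).
Feb has 28 days: +28 → Mar 1, 1755 (49 left).
Mar has 31 days: +31 → Apr 1, 1755 (18 left).
+18 → Apr 19, 1755.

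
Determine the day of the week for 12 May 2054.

Doomsday rule: the anchor day for the 2000s is Tuesday. For year 54: 54÷12 = 4 r 6, and 6÷4 = 1, so 4+6+1 = 11.
Tuesday + 11 ≡ Saturday — that's 2054's doomsday.
In May the doomsday date is May 9.
May 12 is 3 days after May 9; 3 mod 7 = 3, so Saturday + 3 = Tuesday.

Tuesday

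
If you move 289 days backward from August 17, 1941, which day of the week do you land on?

Friday

Aug 17, 1941 is a Sunday.
289 mod 7 = 2, so 289 days before a Sunday is Sunday − 2 = Friday.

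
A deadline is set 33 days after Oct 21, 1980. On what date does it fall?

November 23, 1980

Oct has 31 days: +11 → Nov 1, 1980 (22 left).
+22 → Nov 23, 1980.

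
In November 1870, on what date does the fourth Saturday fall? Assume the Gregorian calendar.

November 1, 1870 is a Tuesday.
The first Saturday is therefore November 5 (4 days later).
The fourth Saturday is 5 + 3×7 = November 26.

November 26, 1870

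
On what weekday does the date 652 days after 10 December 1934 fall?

Tuesday

Dec 10, 1934 is a Monday.
652 mod 7 = 1, so 652 days after a Monday is Monday + 1 = Tuesday.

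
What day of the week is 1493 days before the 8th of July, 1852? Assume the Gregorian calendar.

Tuesday

First find the weekday of Jul 8, 1852. Doomsday rule: the anchor day for the 1800s is Friday. For year 52: 52÷12 = 4 r 4, and 4÷4 = 1, so 4+4+1 = 9.
Friday + 9 ≡ Sunday — that's 1852's doomsday.
In July the doomsday date is Jul 11.
Jul 8 is 3 days before Jul 11; 3 mod 7 = 3, so Sunday − 3 = Thursday.
1493 mod 7 = 2, so 1493 days before a Thursday is Thursday − 2 = Tuesday.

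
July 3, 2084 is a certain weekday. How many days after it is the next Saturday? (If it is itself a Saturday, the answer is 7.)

Jul 3, 2084 is a Monday.
From Monday to the next Saturday is 5 days.

5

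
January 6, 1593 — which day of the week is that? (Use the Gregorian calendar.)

Wednesday

Doomsday rule: the anchor day for the 1500s is Wednesday. For year 93: 93÷12 = 7 r 9, and 9÷4 = 2, so 7+9+2 = 18.
Wednesday + 18 ≡ Sunday — that's 1593's doomsday.
In January the doomsday date is Jan 3 (1593 is not a leap year).
Jan 6 is 3 days after Jan 3; 3 mod 7 = 3, so Sunday + 3 = Wednesday.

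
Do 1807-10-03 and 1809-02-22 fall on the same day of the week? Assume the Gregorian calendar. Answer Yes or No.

From Oct 3, 1807 to Feb 22, 1809 is 508 days.
508 mod 7 = 4, so they are different weekdays.
(Oct 3, 1807 is a Saturday; Feb 22, 1809 is a Wednesday.)

No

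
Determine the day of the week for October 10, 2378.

Tuesday

Doomsday rule: the anchor day for the 2300s is Wednesday. For year 78: 78÷12 = 6 r 6, and 6÷4 = 1, so 6+6+1 = 13.
Wednesday + 13 ≡ Tuesday — that's 2378's doomsday.
In October the doomsday date is Oct 10.
Oct 10 is the doomsday itself: Tuesday.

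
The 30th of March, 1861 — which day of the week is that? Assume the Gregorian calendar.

January 1, 1861 is a Tuesday.
Jan 1, 1861 → Feb 1, 1861: 31 days (January has 31).
Feb 1, 1861 → Mar 1, 1861: 28 days (February has 28).
Mar 1, 1861 → Mar 30, 1861: 29 days.
Total: 88 days.
88 mod 7 = 4, so Tuesday + 4 = Saturday.

Saturday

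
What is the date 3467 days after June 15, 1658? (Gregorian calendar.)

+365 (one year) → Jun 15, 1659 (3102 left).
+366 (one year; includes Feb 29, 1660) → Jun 15, 1660 (2736 left).
+365 (one year) → Jun 15, 1661 (2371 left).
+365 (one year) → Jun 15, 1662 (2006 left).
+365 (one year) → Jun 15, 1663 (1641 left).
+366 (one year; includes Feb 29, 1664) → Jun 15, 1664 (1275 left).
+365 (one year) → Jun 15, 1665 (910 left).
+365 (one year) → Jun 15, 1666 (545 left).
+365 (one year) → Jun 15, 1667 (180 left).
Jun has 30 days: +16 → Jul 1, 1667 (164 left).
Jul has 31 days: +31 → Aug 1, 1667 (133 left).
Aug has 31 days: +31 → Sep 1, 1667 (102 left).
Sep has 30 days: +30 → Oct 1, 1667 (72 left).
Oct has 31 days: +31 → Nov 1, 1667 (41 left).
Nov has 30 days: +30 → Dec 1, 1667 (11 left).
+11 → Dec 12, 1667.

December 12, 1667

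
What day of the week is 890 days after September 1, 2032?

Thursday

Sep 1, 2032 is a Wednesday.
890 mod 7 = 1, so 890 days after a Wednesday is Wednesday + 1 = Thursday.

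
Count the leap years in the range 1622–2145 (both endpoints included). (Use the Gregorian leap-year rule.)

127

Multiples of 4 in [1622,2145]: 131.
Of those, multiples of 100: 5 (not leap unless ÷400).
Multiples of 400: 1.
Leap years = 131 − 5 + 1 = 127.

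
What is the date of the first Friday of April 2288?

April 6, 2288

April 1, 2288 is a Sunday.
The first Friday is therefore April 6 (5 days later).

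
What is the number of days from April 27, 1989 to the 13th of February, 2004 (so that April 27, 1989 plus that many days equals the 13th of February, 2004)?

Apr 27, 1989 → Apr 27, 1990: 365 days.
Apr 27, 1990 → Apr 27, 1991: 365 days.
Apr 27, 1991 → Apr 27, 1992: 366 days (Feb 29, 1992 is in that span).
Apr 27, 1992 → Apr 27, 1993: 365 days.
Apr 27, 1993 → Apr 27, 1994: 365 days.
Apr 27, 1994 → Apr 27, 1995: 365 days.
Apr 27, 1995 → Apr 27, 1996: 366 days (Feb 29, 1996 is in that span).
Apr 27, 1996 → Apr 27, 1997: 365 days.
Apr 27, 1997 → Apr 27, 1998: 365 days.
Apr 27, 1998 → Apr 27, 1999: 365 days.
Apr 27, 1999 → Apr 27, 2000: 366 days (Feb 29, 2000 is in that span).
Apr 27, 2000 → Apr 27, 2001: 365 days.
Apr 27, 2001 → Apr 27, 2002: 365 days.
Apr 27, 2002 → Apr 27, 2003: 365 days.
Apr 27, 2003 → May 27, 2003: 30 days (April has 30).
May 27, 2003 → Jun 27, 2003: 31 days (May has 31).
Jun 27, 2003 → Jul 27, 2003: 30 days (June has 30).
Jul 27, 2003 → Aug 27, 2003: 31 days (July has 31).
Aug 27, 2003 → Sep 27, 2003: 31 days (August has 31).
Sep 27, 2003 → Oct 27, 2003: 30 days (September has 30).
Oct 27, 2003 → Nov 27, 2003: 31 days (October has 31).
Nov 27, 2003 → Dec 27, 2003: 30 days (November has 30).
Dec 27, 2003 → Jan 27, 2004: 31 days (December has 31).
Jan 27, 2004 → Feb 13, 2004: 17 days.
Total: 5405 days.

5405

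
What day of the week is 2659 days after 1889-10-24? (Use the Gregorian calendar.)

First find the weekday of Oct 24, 1889. Doomsday rule: the anchor day for the 1800s is Friday. For year 89: 89÷12 = 7 r 5, and 5÷4 = 1, so 7+5+1 = 13.
Friday + 13 ≡ Thursday — that's 1889's doomsday.
In October the doomsday date is Oct 10.
Oct 24 is 14 days after Oct 10; 14 mod 7 = 0, so Thursday + 0 = Thursday.
2659 mod 7 = 6, so 2659 days after a Thursday is Thursday + 6 = Wednesday.

Wednesday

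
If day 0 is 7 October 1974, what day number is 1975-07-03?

Oct 7, 1974 → Nov 7, 1974: 31 days (October has 31).
Nov 7, 1974 → Dec 7, 1974: 30 days (November has 30).
Dec 7, 1974 → Jan 7, 1975: 31 days (December has 31).
Jan 7, 1975 → Feb 7, 1975: 31 days (January has 31).
Feb 7, 1975 → Mar 7, 1975: 28 days (February has 28).
Mar 7, 1975 → Apr 7, 1975: 31 days (March has 31).
Apr 7, 1975 → May 7, 1975: 30 days (April has 30).
May 7, 1975 → Jun 7, 1975: 31 days (May has 31).
Jun 7, 1975 → Jul 3, 1975: 26 days.
Total: 269 days.

269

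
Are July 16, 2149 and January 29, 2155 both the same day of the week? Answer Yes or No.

Yes

From Jul 16, 2149 to Jan 29, 2155 is 2023 days.
2023 mod 7 = 0, so they are the same weekday.
(Jul 16, 2149 is a Wednesday; Jan 29, 2155 is a Wednesday.)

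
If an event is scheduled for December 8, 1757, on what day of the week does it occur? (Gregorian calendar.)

Thursday

Doomsday rule: the anchor day for the 1700s is Sunday. For year 57: 57÷12 = 4 r 9, and 9÷4 = 2, so 4+9+2 = 15.
Sunday + 15 ≡ Monday — that's 1757's doomsday.
In December the doomsday date is Dec 12.
Dec 8 is 4 days before Dec 12; 4 mod 7 = 4, so Monday − 4 = Thursday.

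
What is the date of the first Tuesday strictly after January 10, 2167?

January 13, 2167

Jan 10, 2167 is a Saturday.
From Saturday to the next Tuesday is 3 days.
Jan 10, 2167 + 3 = Jan 13, 2167.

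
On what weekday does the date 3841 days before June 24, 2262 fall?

Jun 24, 2262 is a Tuesday.
3841 mod 7 = 5, so 3841 days before a Tuesday is Tuesday − 5 = Thursday.

Thursday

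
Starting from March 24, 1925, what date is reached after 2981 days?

May 22, 1933

+365 (one year) → Mar 24, 1926 (2616 left).
+365 (one year) → Mar 24, 1927 (2251 left).
+366 (one year; includes Feb 29, 1928) → Mar 24, 1928 (1885 left).
+365 (one year) → Mar 24, 1929 (1520 left).
+365 (one year) → Mar 24, 1930 (1155 left).
+365 (one year) → Mar 24, 1931 (790 left).
+366 (one year; includes Feb 29, 1932) → Mar 24, 1932 (424 left).
+365 (one year) → Mar 24, 1933 (59 left).
Mar has 31 days: +8 → Apr 1, 1933 (51 left).
Apr has 30 days: +30 → May 1, 1933 (21 left).
+21 → May 22, 1933.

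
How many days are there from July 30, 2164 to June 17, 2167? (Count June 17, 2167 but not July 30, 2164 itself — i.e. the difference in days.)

1052

Jul 30, 2164 → Jul 30, 2165: 365 days.
Jul 30, 2165 → Jul 30, 2166: 365 days.
Jul 30, 2166 → Aug 30, 2166: 31 days (July has 31).
Aug 30, 2166 → Sep 30, 2166: 31 days (August has 31).
Sep 30, 2166 → Oct 30, 2166: 30 days (September has 30).
Oct 30, 2166 → Nov 30, 2166: 31 days (October has 31).
Nov 30, 2166 → Dec 30, 2166: 30 days (November has 30).
Dec 30, 2166 → Jan 30, 2167: 31 days (December has 31).
Jan 30, 2167 → Feb 28, 2167: 29 days (January has 31).
Feb 28, 2167 → Mar 28, 2167: 28 days (February has 28).
Mar 28, 2167 → Apr 28, 2167: 31 days (March has 31).
Apr 28, 2167 → May 28, 2167: 30 days (April has 30).
May 28, 2167 → Jun 17, 2167: 20 days.
Total: 1052 days.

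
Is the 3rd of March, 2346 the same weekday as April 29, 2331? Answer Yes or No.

No

From Apr 29, 2331 to Mar 3, 2346 is 5422 days.
5422 mod 7 = 4, so they are different weekdays.
(Apr 29, 2331 is a Wednesday; Mar 3, 2346 is a Sunday.)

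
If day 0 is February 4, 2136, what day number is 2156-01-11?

7281

Feb 4, 2136 → Feb 4, 2137: 366 days (Feb 29, 2136 is in that span).
Feb 4, 2137 → Feb 4, 2138: 365 days.
Feb 4, 2138 → Feb 4, 2139: 365 days.
Feb 4, 2139 → Feb 4, 2140: 365 days.
Feb 4, 2140 → Feb 4, 2141: 366 days (Feb 29, 2140 is in that span).
Feb 4, 2141 → Feb 4, 2142: 365 days.
Feb 4, 2142 → Feb 4, 2143: 365 days.
Feb 4, 2143 → Feb 4, 2144: 365 days.
Feb 4, 2144 → Feb 4, 2145: 366 days (Feb 29, 2144 is in that span).
Feb 4, 2145 → Feb 4, 2146: 365 days.
Feb 4, 2146 → Feb 4, 2147: 365 days.
Feb 4, 2147 → Feb 4, 2148: 365 days.
Feb 4, 2148 → Feb 4, 2149: 366 days (Feb 29, 2148 is in that span).
Feb 4, 2149 → Feb 4, 2150: 365 days.
Feb 4, 2150 → Feb 4, 2151: 365 days.
Feb 4, 2151 → Feb 4, 2152: 365 days.
Feb 4, 2152 → Feb 4, 2153: 366 days (Feb 29, 2152 is in that span).
Feb 4, 2153 → Feb 4, 2154: 365 days.
Feb 4, 2154 → Feb 4, 2155: 365 days.
Feb 4, 2155 → Mar 4, 2155: 28 days (February has 28).
Mar 4, 2155 → Apr 4, 2155: 31 days (March has 31).
Apr 4, 2155 → May 4, 2155: 30 days (April has 30).
May 4, 2155 → Jun 4, 2155: 31 days (May has 31).
Jun 4, 2155 → Jul 4, 2155: 30 days (June has 30).
Jul 4, 2155 → Aug 4, 2155: 31 days (July has 31).
Aug 4, 2155 → Sep 4, 2155: 31 days (August has 31).
Sep 4, 2155 → Oct 4, 2155: 30 days (September has 30).
Oct 4, 2155 → Nov 4, 2155: 31 days (October has 31).
Nov 4, 2155 → Dec 4, 2155: 30 days (November has 30).
Dec 4, 2155 → Jan 4, 2156: 31 days (December has 31).
Jan 4, 2156 → Jan 11, 2156: 7 days.
Total: 7281 days.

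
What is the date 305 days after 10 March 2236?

Mar has 31 days: +22 → Apr 1, 2236 (283 left).
Apr has 30 days: +30 → May 1, 2236 (253 left).
May has 31 days: +31 → Jun 1, 2236 (222 left).
Jun has 30 days: +30 → Jul 1, 2236 (192 left).
Jul has 31 days: +31 → Aug 1, 2236 (161 left).
Aug has 31 days: +31 → Sep 1, 2236 (130 left).
Sep has 30 days: +30 → Oct 1, 2236 (100 left).
Oct has 31 days: +31 → Nov 1, 2236 (69 left).
Nov has 30 days: +30 → Dec 1, 2236 (39 left).
Dec has 31 days: +31 → Jan 1, 2237 (8 left).
+8 → Jan 9, 2237.

January 9, 2237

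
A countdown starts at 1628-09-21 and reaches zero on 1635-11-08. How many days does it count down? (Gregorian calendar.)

Sep 21, 1628 → Sep 21, 1629: 365 days.
Sep 21, 1629 → Sep 21, 1630: 365 days.
Sep 21, 1630 → Sep 21, 1631: 365 days.
Sep 21, 1631 → Sep 21, 1632: 366 days (Feb 29, 1632 is in that span).
Sep 21, 1632 → Sep 21, 1633: 365 days.
Sep 21, 1633 → Sep 21, 1634: 365 days.
Sep 21, 1634 → Sep 21, 1635: 365 days.
Sep 21, 1635 → Oct 21, 1635: 30 days (September has 30).
Oct 21, 1635 → Nov 8, 1635: 18 days.
Total: 2604 days.

2604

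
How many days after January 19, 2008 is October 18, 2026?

Jan 19, 2008 → Jan 19, 2009: 366 days (Feb 29, 2008 is in that span).
Jan 19, 2009 → Jan 19, 2010: 365 days.
Jan 19, 2010 → Jan 19, 2011: 365 days.
Jan 19, 2011 → Jan 19, 2012: 365 days.
Jan 19, 2012 → Jan 19, 2013: 366 days (Feb 29, 2012 is in that span).
Jan 19, 2013 → Jan 19, 2014: 365 days.
Jan 19, 2014 → Jan 19, 2015: 365 days.
Jan 19, 2015 → Jan 19, 2016: 365 days.
Jan 19, 2016 → Jan 19, 2017: 366 days (Feb 29, 2016 is in that span).
Jan 19, 2017 → Jan 19, 2018: 365 days.
Jan 19, 2018 → Jan 19, 2019: 365 days.
Jan 19, 2019 → Jan 19, 2020: 365 days.
Jan 19, 2020 → Jan 19, 2021: 366 days (Feb 29, 2020 is in that span).
Jan 19, 2021 → Jan 19, 2022: 365 days.
Jan 19, 2022 → Jan 19, 2023: 365 days.
Jan 19, 2023 → Jan 19, 2024: 365 days.
Jan 19, 2024 → Jan 19, 2025: 366 days (Feb 29, 2024 is in that span).
Jan 19, 2025 → Jan 19, 2026: 365 days.
Jan 19, 2026 → Feb 19, 2026: 31 days (January has 31).
Feb 19, 2026 → Mar 19, 2026: 28 days (February has 28).
Mar 19, 2026 → Apr 19, 2026: 31 days (March has 31).
Apr 19, 2026 → May 19, 2026: 30 days (April has 30).
May 19, 2026 → Jun 19, 2026: 31 days (May has 31).
Jun 19, 2026 → Jul 19, 2026: 30 days (June has 30).
Jul 19, 2026 → Aug 19, 2026: 31 days (July has 31).
Aug 19, 2026 → Sep 19, 2026: 31 days (August has 31).
Sep 19, 2026 → Oct 18, 2026: 29 days.
Total: 6847 days.

6847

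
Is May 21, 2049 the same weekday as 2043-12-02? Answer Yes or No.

From Dec 2, 2043 to May 21, 2049 is 1997 days.
1997 mod 7 = 2, so they are different weekdays.
(Dec 2, 2043 is a Wednesday; May 21, 2049 is a Friday.)

No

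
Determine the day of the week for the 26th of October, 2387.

Monday

Doomsday rule: the anchor day for the 2300s is Wednesday. For year 87: 87÷12 = 7 r 3, and 3÷4 = 0, so 7+3+0 = 10.
Wednesday + 10 ≡ Saturday — that's 2387's doomsday.
In October the doomsday date is Oct 10.
Oct 26 is 16 days after Oct 10; 16 mod 7 = 2, so Saturday + 2 = Monday.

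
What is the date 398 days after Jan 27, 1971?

Jan has 31 days: +5 → Feb 1, 1971 (393 left).
Feb has 28 days: +28 → Mar 1, 1971 (365 left).
Mar has 31 days: +31 → Apr 1, 1971 (334 left).
Apr has 30 days: +30 → May 1, 1971 (304 left).
May has 31 days: +31 → Jun 1, 1971 (273 left).
Jun has 30 days: +30 → Jul 1, 1971 (243 left).
Jul has 31 days: +31 → Aug 1, 1971 (212 left).
Aug has 31 days: +31 → Sep 1, 1971 (181 left).
Sep has 30 days: +30 → Oct 1, 1971 (151 left).
Oct has 31 days: +31 → Nov 1, 1971 (120 left).
Nov has 30 days: +30 → Dec 1, 1971 (90 left).
Dec has 31 days: +31 → Jan 1, 1972 (59 left).
Jan has 31 days: +31 → Feb 1, 1972 (28 left).
+28 → Feb 29, 1972.

February 29, 1972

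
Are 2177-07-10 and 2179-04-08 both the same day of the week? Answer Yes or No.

Yes

From Jul 10, 2177 to Apr 8, 2179 is 637 days.
637 mod 7 = 0, so they are the same weekday.
(Jul 10, 2177 is a Thursday; Apr 8, 2179 is a Thursday.)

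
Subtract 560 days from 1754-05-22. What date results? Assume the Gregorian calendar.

−365 (one year) → May 22, 1753 (195 left).
−22 → Apr 30, 1753 (end of Apr, 30 days; 173 left).
−30 → Mar 31, 1753 (end of Mar, 31 days; 143 left).
−31 → Feb 28, 1753 (end of Feb, 28 days; 112 left).
−28 → Jan 31, 1753 (end of Jan, 31 days; 84 left).
−31 → Dec 31, 1752 (end of Dec, 31 days; 53 left).
−31 → Nov 30, 1752 (end of Nov, 30 days; 22 left).
−22 → Nov 8, 1752.

November 8, 1752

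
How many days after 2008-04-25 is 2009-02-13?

294

Apr 25, 2008 → May 25, 2008: 30 days (April has 30).
May 25, 2008 → Jun 25, 2008: 31 days (May has 31).
Jun 25, 2008 → Jul 25, 2008: 30 days (June has 30).
Jul 25, 2008 → Aug 25, 2008: 31 days (July has 31).
Aug 25, 2008 → Sep 25, 2008: 31 days (August has 31).
Sep 25, 2008 → Oct 25, 2008: 30 days (September has 30).
Oct 25, 2008 → Nov 25, 2008: 31 days (October has 31).
Nov 25, 2008 → Dec 25, 2008: 30 days (November has 30).
Dec 25, 2008 → Jan 25, 2009: 31 days (December has 31).
Jan 25, 2009 → Feb 13, 2009: 19 days.
Total: 294 days.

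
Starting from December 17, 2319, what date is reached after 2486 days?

October 7, 2326

+366 (one year; includes Feb 29, 2320) → Dec 17, 2320 (2120 left).
+365 (one year) → Dec 17, 2321 (1755 left).
+365 (one year) → Dec 17, 2322 (1390 left).
+365 (one year) → Dec 17, 2323 (1025 left).
+366 (one year; includes Feb 29, 2324) → Dec 17, 2324 (659 left).
+365 (one year) → Dec 17, 2325 (294 left).
Dec has 31 days: +15 → Jan 1, 2326 (279 left).
Jan has 31 days: +31 → Feb 1, 2326 (248 left).
Feb has 28 days: +28 → Mar 1, 2326 (220 left).
Mar has 31 days: +31 → Apr 1, 2326 (189 left).
Apr has 30 days: +30 → May 1, 2326 (159 left).
May has 31 days: +31 → Jun 1, 2326 (128 left).
Jun has 30 days: +30 → Jul 1, 2326 (98 left).
Jul has 31 days: +31 → Aug 1, 2326 (67 left).
Aug has 31 days: +31 → Sep 1, 2326 (36 left).
Sep has 30 days: +30 → Oct 1, 2326 (6 left).
+6 → Oct 7, 2326.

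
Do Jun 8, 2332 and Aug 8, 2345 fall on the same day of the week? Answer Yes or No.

From Jun 8, 2332 to Aug 8, 2345 is 4809 days.
4809 mod 7 = 0, so they are the same weekday.
(Jun 8, 2332 is a Wednesday; Aug 8, 2345 is a Wednesday.)

Yes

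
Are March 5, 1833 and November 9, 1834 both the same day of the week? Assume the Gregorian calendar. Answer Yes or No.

No

From Mar 5, 1833 to Nov 9, 1834 is 614 days.
614 mod 7 = 5, so they are different weekdays.
(Mar 5, 1833 is a Tuesday; Nov 9, 1834 is a Sunday.)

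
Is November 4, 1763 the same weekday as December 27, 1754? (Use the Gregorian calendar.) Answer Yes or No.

From Dec 27, 1754 to Nov 4, 1763 is 3234 days.
3234 mod 7 = 0, so they are the same weekday.
(Dec 27, 1754 is a Friday; Nov 4, 1763 is a Friday.)

Yes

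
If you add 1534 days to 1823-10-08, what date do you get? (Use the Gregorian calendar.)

December 20, 1827

+366 (one year; includes Feb 29, 1824) → Oct 8, 1824 (1168 left).
+365 (one year) → Oct 8, 1825 (803 left).
+365 (one year) → Oct 8, 1826 (438 left).
+365 (one year) → Oct 8, 1827 (73 left).
Oct has 31 days: +24 → Nov 1, 1827 (49 left).
Nov has 30 days: +30 → Dec 1, 1827 (19 left).
+19 → Dec 20, 1827.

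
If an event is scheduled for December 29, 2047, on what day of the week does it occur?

Doomsday rule: the anchor day for the 2000s is Tuesday. For year 47: 47÷12 = 3 r 11, and 11÷4 = 2, so 3+11+2 = 16.
Tuesday + 16 ≡ Thursday — that's 2047's doomsday.
In December the doomsday date is Dec 12.
Dec 29 is 17 days after Dec 12; 17 mod 7 = 3, so Thursday + 3 = Sunday.

Sunday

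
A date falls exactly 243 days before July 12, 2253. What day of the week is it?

First find the weekday of Jul 12, 2253. Doomsday rule: the anchor day for the 2200s is Friday. For year 53: 53÷12 = 4 r 5, and 5÷4 = 1, so 4+5+1 = 10.
Friday + 10 ≡ Monday — that's 2253's doomsday.
In July the doomsday date is Jul 11.
Jul 12 is 1 day after Jul 11; 1 mod 7 = 1, so Monday + 1 = Tuesday.
243 mod 7 = 5, so 243 days before a Tuesday is Tuesday − 5 = Thursday.

Thursday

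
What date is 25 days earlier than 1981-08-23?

−23 → Jul 31, 1981 (end of Jul, 31 days; 2 left).
−2 → Jul 29, 1981.

July 29, 1981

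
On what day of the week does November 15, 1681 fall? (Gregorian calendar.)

Saturday

Doomsday rule: the anchor day for the 1600s is Tuesday. For year 81: 81÷12 = 6 r 9, and 9÷4 = 2, so 6+9+2 = 17.
Tuesday + 17 ≡ Friday — that's 1681's doomsday.
In November the doomsday date is Nov 7.
Nov 15 is 8 days after Nov 7; 8 mod 7 = 1, so Friday + 1 = Saturday.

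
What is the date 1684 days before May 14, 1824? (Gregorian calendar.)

October 4, 1819

−366 (one year; includes Feb 29, 1824) → May 14, 1823 (1318 left).
−365 (one year) → May 14, 1822 (953 left).
−365 (one year) → May 14, 1821 (588 left).
−365 (one year) → May 14, 1820 (223 left).
−14 → Apr 30, 1820 (end of Apr, 30 days; 209 left).
−30 → Mar 31, 1820 (end of Mar, 31 days; 179 left).
−31 → Feb 29, 1820 (end of Feb, 29 days; 148 left).
−29 → Jan 31, 1820 (end of Jan, 31 days; 119 left).
−31 → Dec 31, 1819 (end of Dec, 31 days; 88 left).
−31 → Nov 30, 1819 (end of Nov, 30 days; 57 left).
−30 → Oct 31, 1819 (end of Oct, 31 days; 27 left).
−27 → Oct 4, 1819.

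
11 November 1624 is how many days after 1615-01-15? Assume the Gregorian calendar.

Jan 15, 1615 → Jan 15, 1616: 365 days.
Jan 15, 1616 → Jan 15, 1617: 366 days (Feb 29, 1616 is in that span).
Jan 15, 1617 → Jan 15, 1618: 365 days.
Jan 15, 1618 → Jan 15, 1619: 365 days.
Jan 15, 1619 → Jan 15, 1620: 365 days.
Jan 15, 1620 → Jan 15, 1621: 366 days (Feb 29, 1620 is in that span).
Jan 15, 1621 → Jan 15, 1622: 365 days.
Jan 15, 1622 → Jan 15, 1623: 365 days.
Jan 15, 1623 → Jan 15, 1624: 365 days.
Jan 15, 1624 → Feb 15, 1624: 31 days (January has 31).
Feb 15, 1624 → Mar 15, 1624: 29 days (February has 29).
Mar 15, 1624 → Apr 15, 1624: 31 days (March has 31).
Apr 15, 1624 → May 15, 1624: 30 days (April has 30).
May 15, 1624 → Jun 15, 1624: 31 days (May has 31).
Jun 15, 1624 → Jul 15, 1624: 30 days (June has 30).
Jul 15, 1624 → Aug 15, 1624: 31 days (July has 31).
Aug 15, 1624 → Sep 15, 1624: 31 days (August has 31).
Sep 15, 1624 → Oct 15, 1624: 30 days (September has 30).
Oct 15, 1624 → Nov 11, 1624: 27 days.
Total: 3588 days.

3588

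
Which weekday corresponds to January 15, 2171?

Tuesday

Doomsday rule: the anchor day for the 2100s is Sunday. For year 71: 71÷12 = 5 r 11, and 11÷4 = 2, so 5+11+2 = 18.
Sunday + 18 ≡ Thursday — that's 2171's doomsday.
In January the doomsday date is Jan 3 (2171 is not a leap year).
Jan 15 is 12 days after Jan 3; 12 mod 7 = 5, so Thursday + 5 = Tuesday.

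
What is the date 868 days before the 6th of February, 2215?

−365 (one year) → Feb 6, 2214 (503 left).
−365 (one year) → Feb 6, 2213 (138 left).
−6 → Jan 31, 2213 (end of Jan, 31 days; 132 left).
−31 → Dec 31, 2212 (end of Dec, 31 days; 101 left).
−31 → Nov 30, 2212 (end of Nov, 30 days; 70 left).
−30 → Oct 31, 2212 (end of Oct, 31 days; 40 left).
−31 → Sep 30, 2212 (end of Sep, 30 days; 9 left).
−9 → Sep 21, 2212.

September 21, 2212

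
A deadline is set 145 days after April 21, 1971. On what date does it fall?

September 13, 1971

Apr has 30 days: +10 → May 1, 1971 (135 left).
May has 31 days: +31 → Jun 1, 1971 (104 left).
Jun has 30 days: +30 → Jul 1, 1971 (74 left).
Jul has 31 days: +31 → Aug 1, 1971 (43 left).
Aug has 31 days: +31 → Sep 1, 1971 (12 left).
+12 → Sep 13, 1971.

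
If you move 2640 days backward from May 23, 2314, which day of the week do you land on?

First find the weekday of May 23, 2314. Doomsday rule: the anchor day for the 2300s is Wednesday. For year 14: 14÷12 = 1 r 2, and 2÷4 = 0, so 1+2+0 = 3.
Wednesday + 3 ≡ Saturday — that's 2314's doomsday.
In May the doomsday date is May 9.
May 23 is 14 days after May 9; 14 mod 7 = 0, so Saturday + 0 = Saturday.
2640 mod 7 = 1, so 2640 days before a Saturday is Saturday − 1 = Friday.

Friday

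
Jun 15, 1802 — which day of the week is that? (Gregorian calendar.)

Tuesday

Doomsday rule: the anchor day for the 1800s is Friday. For year 02: 2÷12 = 0 r 2, and 2÷4 = 0, so 0+2+0 = 2.
Friday + 2 ≡ Sunday — that's 1802's doomsday.
In June the doomsday date is Jun 6.
Jun 15 is 9 days after Jun 6; 9 mod 7 = 2, so Sunday + 2 = Tuesday.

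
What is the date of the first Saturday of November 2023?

November 4, 2023

November 1, 2023 is a Wednesday.
The first Saturday is therefore November 4 (3 days later).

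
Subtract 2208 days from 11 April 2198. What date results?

March 25, 2192

−365 (one year) → Apr 11, 2197 (1843 left).
−365 (one year) → Apr 11, 2196 (1478 left).
−366 (one year; includes Feb 29, 2196) → Apr 11, 2195 (1112 left).
−365 (one year) → Apr 11, 2194 (747 left).
−365 (one year) → Apr 11, 2193 (382 left).
−11 → Mar 31, 2193 (end of Mar, 31 days; 371 left).
−31 → Feb 28, 2193 (end of Feb, 28 days; 340 left).
−28 → Jan 31, 2193 (end of Jan, 31 days; 312 left).
−31 → Dec 31, 2192 (end of Dec, 31 days; 281 left).
−31 → Nov 30, 2192 (end of Nov, 30 days; 250 left).
−30 → Oct 31, 2192 (end of Oct, 31 days; 220 left).
−31 → Sep 30, 2192 (end of Sep, 30 days; 189 left).
−30 → Aug 31, 2192 (end of Aug, 31 days; 159 left).
−31 → Jul 31, 2192 (end of Jul, 31 days; 128 left).
−31 → Jun 30, 2192 (end of Jun, 30 days; 97 left).
−30 → May 31, 2192 (end of May, 31 days; 67 left).
−31 → Apr 30, 2192 (end of Apr, 30 days; 36 left).
−30 → Mar 31, 2192 (end of Mar, 31 days; 6 left).
−6 → Mar 25, 2192.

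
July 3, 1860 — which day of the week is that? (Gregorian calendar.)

Doomsday rule: the anchor day for the 1800s is Friday. For year 60: 60÷12 = 5 r 0, and 0÷4 = 0, so 5+0+0 = 5.
Friday + 5 ≡ Wednesday — that's 1860's doomsday.
In July the doomsday date is Jul 11.
Jul 3 is 8 days before Jul 11; 8 mod 7 = 1, so Wednesday − 1 = Tuesday.

Tuesday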